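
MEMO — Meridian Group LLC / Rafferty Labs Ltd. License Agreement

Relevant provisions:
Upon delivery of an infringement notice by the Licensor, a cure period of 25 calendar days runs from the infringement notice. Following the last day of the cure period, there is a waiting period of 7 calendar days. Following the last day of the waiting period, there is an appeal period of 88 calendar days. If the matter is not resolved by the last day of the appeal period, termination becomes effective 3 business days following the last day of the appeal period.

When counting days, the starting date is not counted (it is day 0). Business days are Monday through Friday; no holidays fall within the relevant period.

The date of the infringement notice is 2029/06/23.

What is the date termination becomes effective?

2029/10/24

Adding 25 calendar days to 2029/06/23 gives 2029/07/18, which is the last day of the cure period.
The last day of the waiting period: 2029/07/18 + 7 days = 2029/07/25.
The last day of the appeal period: 2029/07/25 + 88 days = 2029/10/21.
The date termination becomes effective: 3 business days after Sunday, 2029/10/21, skipping weekends — Oct 22, Oct 23, Oct 24 — lands on Wednesday, 2029/10/24.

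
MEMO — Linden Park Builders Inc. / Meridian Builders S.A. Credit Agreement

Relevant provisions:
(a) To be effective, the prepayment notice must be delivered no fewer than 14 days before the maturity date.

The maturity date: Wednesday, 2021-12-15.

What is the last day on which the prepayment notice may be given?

2021-12-01

Counting back 14 calendar days from 2021-12-15 gives 2021-12-01.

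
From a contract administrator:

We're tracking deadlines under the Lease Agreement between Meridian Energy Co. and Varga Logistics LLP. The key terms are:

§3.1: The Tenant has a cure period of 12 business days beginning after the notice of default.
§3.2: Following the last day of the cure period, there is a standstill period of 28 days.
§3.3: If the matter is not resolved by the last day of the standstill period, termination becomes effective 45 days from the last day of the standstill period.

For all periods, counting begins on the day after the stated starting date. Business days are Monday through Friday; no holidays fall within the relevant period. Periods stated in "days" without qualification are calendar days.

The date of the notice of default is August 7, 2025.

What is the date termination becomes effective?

The last day of the cure period: 12 business days after Thursday, August 7, 2025, skipping weekends — Aug 8, Aug 11, Aug 12, Aug 13, …, Aug 21, Aug 22, Aug 25 — lands on Monday, August 25, 2025.
Adding 28 calendar days to August 25, 2025 gives September 22, 2025, which is the last day of the standstill period.
The date termination becomes effective: September 22, 2025 + 45 days = November 6, 2025.

November 6, 2025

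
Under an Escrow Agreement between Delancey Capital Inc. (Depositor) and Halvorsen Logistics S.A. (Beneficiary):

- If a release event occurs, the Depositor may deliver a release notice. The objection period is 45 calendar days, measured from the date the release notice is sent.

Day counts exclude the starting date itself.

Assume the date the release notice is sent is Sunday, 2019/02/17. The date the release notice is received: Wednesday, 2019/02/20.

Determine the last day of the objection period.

2019/04/03

Adding 45 calendar days to 2019/02/17 gives 2019/04/03, which is the last day of the objection period.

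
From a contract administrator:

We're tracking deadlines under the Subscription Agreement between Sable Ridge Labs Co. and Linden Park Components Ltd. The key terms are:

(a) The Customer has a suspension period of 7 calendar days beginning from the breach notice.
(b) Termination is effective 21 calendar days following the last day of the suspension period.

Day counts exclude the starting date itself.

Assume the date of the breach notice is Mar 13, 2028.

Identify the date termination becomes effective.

The last day of the suspension period: 7 calendar days after Mar 13, 2028 is Mar 20, 2028.
Adding 21 calendar days to Mar 20, 2028 gives Apr 10, 2028, which is the date termination becomes effective.

Apr 10, 2028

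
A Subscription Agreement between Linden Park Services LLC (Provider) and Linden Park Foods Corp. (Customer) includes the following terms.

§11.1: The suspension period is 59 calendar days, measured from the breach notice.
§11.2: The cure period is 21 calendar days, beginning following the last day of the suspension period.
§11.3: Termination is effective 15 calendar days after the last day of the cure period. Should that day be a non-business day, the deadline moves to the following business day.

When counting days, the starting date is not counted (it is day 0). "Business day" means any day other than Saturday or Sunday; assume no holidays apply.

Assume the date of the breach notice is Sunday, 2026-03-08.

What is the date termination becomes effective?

The last day of the suspension period: 59 calendar days after 2026-03-08 is 2026-05-06.
Adding 21 calendar days to 2026-05-06 gives 2026-05-27, which is the last day of the cure period.
The date termination becomes effective: 15 calendar days after 2026-05-27 is 2026-06-11. 2026-06-11 is a Thursday, so no roll-forward applies.

2026-06-11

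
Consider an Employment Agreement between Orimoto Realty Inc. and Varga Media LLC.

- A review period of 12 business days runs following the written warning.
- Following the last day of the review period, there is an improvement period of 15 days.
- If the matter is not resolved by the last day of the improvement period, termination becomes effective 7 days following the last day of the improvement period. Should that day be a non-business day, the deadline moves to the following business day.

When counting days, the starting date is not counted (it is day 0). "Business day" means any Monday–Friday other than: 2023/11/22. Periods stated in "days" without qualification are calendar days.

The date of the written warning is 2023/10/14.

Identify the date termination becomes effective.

The last day of the review period: 12 business days after Saturday, 2023/10/14, skipping weekends — Oct 16, Oct 17, Oct 18, Oct 19, …, Oct 27, Oct 30, Oct 31 — lands on Tuesday, 2023/10/31.
Adding 15 calendar days to 2023/10/31 gives 2023/11/15, which is the last day of the improvement period.
Adding 7 calendar days to 2023/11/15 gives 2023/11/22, which is the date termination becomes effective. That falls on Wednesday, a listed holiday, so it rolls to the next business day, Thursday, 2023/11/23.

2023/11/23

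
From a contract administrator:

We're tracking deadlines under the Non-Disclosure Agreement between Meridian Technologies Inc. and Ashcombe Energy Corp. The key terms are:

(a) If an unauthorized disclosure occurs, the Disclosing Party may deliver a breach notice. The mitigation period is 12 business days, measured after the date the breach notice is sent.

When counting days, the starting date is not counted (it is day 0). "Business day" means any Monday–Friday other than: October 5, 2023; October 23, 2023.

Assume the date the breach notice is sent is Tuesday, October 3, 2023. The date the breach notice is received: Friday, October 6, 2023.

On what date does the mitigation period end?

From Tuesday, October 3, 2023, 12 business days (Oct 4, Oct 6, Oct 9, Oct 10, …, Oct 18, Oct 19, Oct 20, skipping weekends and the listed holiday on Oct 5) brings us to Friday, October 20, 2023, which is the last day of the mitigation period.

October 20, 2023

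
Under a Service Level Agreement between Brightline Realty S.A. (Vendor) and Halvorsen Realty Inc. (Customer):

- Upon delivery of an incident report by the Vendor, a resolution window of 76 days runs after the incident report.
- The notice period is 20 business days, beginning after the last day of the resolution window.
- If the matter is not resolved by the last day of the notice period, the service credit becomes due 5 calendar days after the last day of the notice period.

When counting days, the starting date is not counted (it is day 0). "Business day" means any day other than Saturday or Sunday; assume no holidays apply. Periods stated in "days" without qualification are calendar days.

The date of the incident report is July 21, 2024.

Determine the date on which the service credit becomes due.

November 6, 2024

The last day of the resolution window: July 21, 2024 + 76 days = October 5, 2024.
From Saturday, October 5, 2024, 20 business days (Oct 7, Oct 8, Oct 9, Oct 10, …, Oct 30, Oct 31, Nov 1, skipping weekends) brings us to Friday, November 1, 2024, which is the last day of the notice period.
The date on which the service credit becomes due: 5 calendar days after November 1, 2024 is November 6, 2024.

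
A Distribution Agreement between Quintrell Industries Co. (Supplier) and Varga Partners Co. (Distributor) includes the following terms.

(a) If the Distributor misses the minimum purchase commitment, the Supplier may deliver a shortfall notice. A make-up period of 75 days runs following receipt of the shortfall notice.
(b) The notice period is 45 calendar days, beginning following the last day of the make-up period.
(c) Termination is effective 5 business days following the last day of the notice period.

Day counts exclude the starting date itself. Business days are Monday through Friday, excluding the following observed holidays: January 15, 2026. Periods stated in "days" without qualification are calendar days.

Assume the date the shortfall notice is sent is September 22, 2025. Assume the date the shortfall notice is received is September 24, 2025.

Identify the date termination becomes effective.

January 29, 2026

The last day of the make-up period: 75 calendar days after September 24, 2025 is December 8, 2025.
Adding 45 calendar days to December 8, 2025 gives January 22, 2026, which is the last day of the notice period.
The date termination becomes effective: counting 5 business days from Thursday, January 22, 2026 (Jan 23, Jan 26, Jan 27, Jan 28, Jan 29, skipping weekends) reaches Thursday, January 29, 2026.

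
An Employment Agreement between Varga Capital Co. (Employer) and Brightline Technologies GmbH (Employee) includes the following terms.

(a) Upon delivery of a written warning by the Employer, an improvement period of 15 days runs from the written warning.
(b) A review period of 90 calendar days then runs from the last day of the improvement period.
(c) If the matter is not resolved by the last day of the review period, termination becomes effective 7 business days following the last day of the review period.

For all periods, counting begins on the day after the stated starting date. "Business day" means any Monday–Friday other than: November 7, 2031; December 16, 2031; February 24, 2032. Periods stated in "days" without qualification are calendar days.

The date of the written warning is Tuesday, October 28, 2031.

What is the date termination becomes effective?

February 19, 2032

The last day of the improvement period: 15 calendar days after October 28, 2031 is November 12, 2031.
Adding 90 calendar days to November 12, 2031 gives February 10, 2032, which is the last day of the review period.
The date termination becomes effective: 7 business days after Tuesday, February 10, 2032, skipping weekends — Feb 11, Feb 12, Feb 13, Feb 16, Feb 17, Feb 18, Feb 19 — lands on Thursday, February 19, 2032.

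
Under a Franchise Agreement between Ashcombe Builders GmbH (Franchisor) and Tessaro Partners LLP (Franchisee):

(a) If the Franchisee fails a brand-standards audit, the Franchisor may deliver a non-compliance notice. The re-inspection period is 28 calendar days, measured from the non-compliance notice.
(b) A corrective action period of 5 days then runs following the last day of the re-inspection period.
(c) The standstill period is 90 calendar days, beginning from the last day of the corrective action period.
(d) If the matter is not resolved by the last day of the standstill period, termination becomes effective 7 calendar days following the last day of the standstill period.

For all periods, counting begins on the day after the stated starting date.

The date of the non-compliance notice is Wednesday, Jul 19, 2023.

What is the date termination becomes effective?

Nov 26, 2023

Adding 28 calendar days to Jul 19, 2023 gives Aug 16, 2023, which is the last day of the re-inspection period.
Adding 5 calendar days to Aug 16, 2023 gives Aug 21, 2023, which is the last day of the corrective action period.
The last day of the standstill period: 90 calendar days after Aug 21, 2023 is Nov 19, 2023.
The date termination becomes effective: 7 calendar days after Nov 19, 2023 is Nov 26, 2023.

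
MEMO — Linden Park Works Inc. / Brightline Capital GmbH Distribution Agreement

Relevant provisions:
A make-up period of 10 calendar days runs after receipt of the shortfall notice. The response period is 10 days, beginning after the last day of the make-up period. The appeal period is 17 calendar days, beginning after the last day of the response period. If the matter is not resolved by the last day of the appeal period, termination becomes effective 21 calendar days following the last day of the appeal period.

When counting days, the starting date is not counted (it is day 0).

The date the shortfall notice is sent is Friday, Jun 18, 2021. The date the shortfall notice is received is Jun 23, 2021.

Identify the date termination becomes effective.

Adding 10 calendar days to Jun 23, 2021 gives Jul 3, 2021, which is the last day of the make-up period.
The last day of the response period: 10 calendar days after Jul 3, 2021 is Jul 13, 2021.
The last day of the appeal period: Jul 13, 2021 + 17 days = Jul 30, 2021.
The date termination becomes effective: 21 calendar days after Jul 30, 2021 is Aug 20, 2021.

Aug 20, 2021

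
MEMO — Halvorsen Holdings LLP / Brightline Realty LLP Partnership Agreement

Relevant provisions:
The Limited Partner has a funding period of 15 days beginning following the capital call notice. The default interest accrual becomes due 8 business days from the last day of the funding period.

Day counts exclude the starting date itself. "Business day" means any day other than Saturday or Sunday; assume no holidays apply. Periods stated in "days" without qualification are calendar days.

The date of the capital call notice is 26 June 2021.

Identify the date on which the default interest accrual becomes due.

21 July 2021

The last day of the funding period: 15 calendar days after 26 June 2021 is 11 July 2021.
The date on which the default interest accrual becomes due: 8 business days after Sunday, 11 July 2021, skipping weekends — Jul 12, Jul 13, Jul 14, Jul 15, Jul 16, Jul 19, Jul 20, Jul 21 — lands on Wednesday, 21 July 2021.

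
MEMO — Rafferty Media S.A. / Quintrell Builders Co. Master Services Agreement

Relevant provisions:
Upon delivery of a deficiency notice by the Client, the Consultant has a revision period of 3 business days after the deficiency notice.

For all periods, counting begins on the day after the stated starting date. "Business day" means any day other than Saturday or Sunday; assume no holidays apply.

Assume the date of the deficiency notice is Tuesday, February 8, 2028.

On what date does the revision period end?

The last day of the revision period: 3 business days after Tuesday, February 8, 2028, skipping weekends — Feb 9, Feb 10, Feb 11 — lands on Friday, February 11, 2028.

February 11, 2028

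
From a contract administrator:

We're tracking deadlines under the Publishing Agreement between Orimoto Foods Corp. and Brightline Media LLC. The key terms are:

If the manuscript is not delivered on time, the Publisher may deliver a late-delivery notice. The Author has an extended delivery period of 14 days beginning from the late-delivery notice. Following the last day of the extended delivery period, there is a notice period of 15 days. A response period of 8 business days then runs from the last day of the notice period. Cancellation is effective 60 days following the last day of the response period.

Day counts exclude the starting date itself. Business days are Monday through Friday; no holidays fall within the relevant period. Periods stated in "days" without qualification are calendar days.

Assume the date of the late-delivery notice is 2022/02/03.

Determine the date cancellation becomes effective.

Adding 14 calendar days to 2022/02/03 gives 2022/02/17, which is the last day of the extended delivery period.
The last day of the notice period: 15 calendar days after 2022/02/17 is 2022/03/04.
The last day of the response period: counting 8 business days from Friday, 2022/03/04 (Mar 7, Mar 8, Mar 9, Mar 10, Mar 11, Mar 14, Mar 15, Mar 16, skipping weekends) reaches Wednesday, 2022/03/16.
Adding 60 calendar days to 2022/03/16 gives 2022/05/15, which is the date cancellation becomes effective.

2022/05/15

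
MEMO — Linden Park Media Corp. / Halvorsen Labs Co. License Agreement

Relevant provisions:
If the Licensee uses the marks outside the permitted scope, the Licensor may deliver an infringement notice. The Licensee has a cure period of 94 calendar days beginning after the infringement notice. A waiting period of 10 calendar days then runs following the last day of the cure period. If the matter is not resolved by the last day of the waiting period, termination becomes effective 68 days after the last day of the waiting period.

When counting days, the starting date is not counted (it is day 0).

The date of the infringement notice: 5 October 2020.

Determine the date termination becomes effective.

The last day of the cure period: 94 calendar days after 5 October 2020 is 7 January 2021.
Adding 10 calendar days to 7 January 2021 gives 17 January 2021, which is the last day of the waiting period.
The date termination becomes effective: 68 calendar days after 17 January 2021 is 26 March 2021.

26 March 2021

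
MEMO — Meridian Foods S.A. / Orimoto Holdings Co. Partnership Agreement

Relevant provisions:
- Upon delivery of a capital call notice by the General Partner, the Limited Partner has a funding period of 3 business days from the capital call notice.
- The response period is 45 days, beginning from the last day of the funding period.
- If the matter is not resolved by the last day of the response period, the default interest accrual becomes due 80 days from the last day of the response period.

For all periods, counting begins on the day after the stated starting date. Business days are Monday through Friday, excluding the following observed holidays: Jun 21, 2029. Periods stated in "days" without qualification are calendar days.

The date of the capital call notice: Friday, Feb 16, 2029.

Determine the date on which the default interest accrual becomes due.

From Friday, Feb 16, 2029, 3 business days (Feb 19, Feb 20, Feb 21, skipping weekends) brings us to Wednesday, Feb 21, 2029, which is the last day of the funding period.
Adding 45 calendar days to Feb 21, 2029 gives Apr 7, 2029, which is the last day of the response period.
The date on which the default interest accrual becomes due: 80 calendar days after Apr 7, 2029 is Jun 26, 2029.

Jun 26, 2029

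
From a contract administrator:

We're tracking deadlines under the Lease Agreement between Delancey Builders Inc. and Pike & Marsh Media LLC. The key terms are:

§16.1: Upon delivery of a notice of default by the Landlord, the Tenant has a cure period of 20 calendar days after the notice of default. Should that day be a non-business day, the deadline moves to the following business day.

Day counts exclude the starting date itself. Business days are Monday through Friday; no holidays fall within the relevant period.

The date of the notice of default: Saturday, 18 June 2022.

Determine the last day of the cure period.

8 July 2022

The last day of the cure period: 20 calendar days after 18 June 2022 is 8 July 2022. 8 July 2022 is a Friday, so no roll-forward applies.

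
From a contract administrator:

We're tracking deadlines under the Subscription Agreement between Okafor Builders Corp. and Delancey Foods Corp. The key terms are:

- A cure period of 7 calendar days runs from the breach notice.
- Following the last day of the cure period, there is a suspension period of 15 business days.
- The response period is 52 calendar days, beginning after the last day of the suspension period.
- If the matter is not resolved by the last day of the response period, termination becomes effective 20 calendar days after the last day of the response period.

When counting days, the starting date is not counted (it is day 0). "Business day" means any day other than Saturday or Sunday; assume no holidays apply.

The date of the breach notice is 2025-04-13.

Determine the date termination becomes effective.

2025-07-20

Adding 7 calendar days to 2025-04-13 gives 2025-04-20, which is the last day of the cure period.
From Sunday, 2025-04-20, 15 business days (Apr 21, Apr 22, Apr 23, Apr 24, …, May 7, May 8, May 9, skipping weekends) brings us to Friday, 2025-05-09, which is the last day of the suspension period.
Adding 52 calendar days to 2025-05-09 gives 2025-06-30, which is the last day of the response period.
The date termination becomes effective: 20 calendar days after 2025-06-30 is 2025-07-20.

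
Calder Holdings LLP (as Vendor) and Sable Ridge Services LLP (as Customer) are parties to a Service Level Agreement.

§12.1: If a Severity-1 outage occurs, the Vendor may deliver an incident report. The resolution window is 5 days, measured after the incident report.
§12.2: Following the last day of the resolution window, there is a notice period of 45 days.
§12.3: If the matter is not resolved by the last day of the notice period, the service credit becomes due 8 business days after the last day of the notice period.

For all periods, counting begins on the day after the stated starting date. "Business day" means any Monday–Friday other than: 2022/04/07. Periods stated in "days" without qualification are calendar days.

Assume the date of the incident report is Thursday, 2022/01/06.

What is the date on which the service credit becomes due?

2022/03/09

Adding 5 calendar days to 2022/01/06 gives 2022/01/11, which is the last day of the resolution window.
The last day of the notice period: 2022/01/11 + 45 days = 2022/02/25.
The date on which the service credit becomes due: counting 8 business days from Friday, 2022/02/25 (Feb 28, Mar 1, Mar 2, Mar 3, Mar 4, Mar 7, Mar 8, Mar 9, skipping weekends) reaches Wednesday, 2022/03/09.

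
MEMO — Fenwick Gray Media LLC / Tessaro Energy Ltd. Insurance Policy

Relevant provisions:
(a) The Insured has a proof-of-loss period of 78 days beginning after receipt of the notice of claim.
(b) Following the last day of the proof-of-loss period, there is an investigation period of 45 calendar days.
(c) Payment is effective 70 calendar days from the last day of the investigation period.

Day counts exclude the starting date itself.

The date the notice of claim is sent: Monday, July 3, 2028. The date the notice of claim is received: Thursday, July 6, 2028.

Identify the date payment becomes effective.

January 15, 2029

The last day of the proof-of-loss period: 78 calendar days after July 6, 2028 is September 22, 2028.
The last day of the investigation period: 45 calendar days after September 22, 2028 is November 6, 2028.
The date payment becomes effective: 70 calendar days after November 6, 2028 is January 15, 2029.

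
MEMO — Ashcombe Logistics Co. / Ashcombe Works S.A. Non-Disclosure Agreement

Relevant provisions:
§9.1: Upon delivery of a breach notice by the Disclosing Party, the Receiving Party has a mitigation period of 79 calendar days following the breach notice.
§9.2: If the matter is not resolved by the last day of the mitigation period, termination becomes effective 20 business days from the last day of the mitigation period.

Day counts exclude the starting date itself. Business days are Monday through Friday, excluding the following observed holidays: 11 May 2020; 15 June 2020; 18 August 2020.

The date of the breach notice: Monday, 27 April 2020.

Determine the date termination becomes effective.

12 August 2020

Adding 79 calendar days to 27 April 2020 gives 15 July 2020, which is the last day of the mitigation period.
The date termination becomes effective: 20 business days after Wednesday, 15 July 2020, skipping weekends — Jul 16, Jul 17, Jul 20, Jul 21, …, Aug 10, Aug 11, Aug 12 — lands on Wednesday, 12 August 2020.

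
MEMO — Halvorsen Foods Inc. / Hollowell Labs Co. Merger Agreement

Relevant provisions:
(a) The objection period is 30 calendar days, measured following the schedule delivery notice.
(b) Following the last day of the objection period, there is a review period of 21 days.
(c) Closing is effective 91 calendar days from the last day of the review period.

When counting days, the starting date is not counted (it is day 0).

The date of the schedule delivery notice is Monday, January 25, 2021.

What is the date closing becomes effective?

The last day of the objection period: January 25, 2021 + 30 days = February 24, 2021.
The last day of the review period: 21 calendar days after February 24, 2021 is March 17, 2021.
The date closing becomes effective: March 17, 2021 + 91 days = June 16, 2021.

June 16, 2021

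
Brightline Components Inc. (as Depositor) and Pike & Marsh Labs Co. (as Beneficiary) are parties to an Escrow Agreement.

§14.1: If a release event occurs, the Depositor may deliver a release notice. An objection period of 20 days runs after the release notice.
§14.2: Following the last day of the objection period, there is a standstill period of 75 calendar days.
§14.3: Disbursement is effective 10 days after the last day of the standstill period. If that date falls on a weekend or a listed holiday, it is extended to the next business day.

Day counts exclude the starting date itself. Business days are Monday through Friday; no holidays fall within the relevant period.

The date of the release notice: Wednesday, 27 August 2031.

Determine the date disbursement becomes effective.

10 December 2031

Adding 20 calendar days to 27 August 2031 gives 16 September 2031, which is the last day of the objection period.
The last day of the standstill period: 16 September 2031 + 75 days = 30 November 2031.
Adding 10 calendar days to 30 November 2031 gives 10 December 2031, which is the date disbursement becomes effective. 10 December 2031 is a Wednesday, so no roll-forward applies.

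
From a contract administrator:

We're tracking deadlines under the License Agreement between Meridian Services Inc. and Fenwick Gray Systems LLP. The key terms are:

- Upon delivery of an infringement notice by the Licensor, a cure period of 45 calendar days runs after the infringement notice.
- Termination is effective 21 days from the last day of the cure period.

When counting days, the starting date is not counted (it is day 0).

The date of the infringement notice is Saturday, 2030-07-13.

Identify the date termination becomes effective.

Adding 45 calendar days to 2030-07-13 gives 2030-08-27, which is the last day of the cure period.
The date termination becomes effective: 21 calendar days after 2030-08-27 is 2030-09-17.

2030-09-17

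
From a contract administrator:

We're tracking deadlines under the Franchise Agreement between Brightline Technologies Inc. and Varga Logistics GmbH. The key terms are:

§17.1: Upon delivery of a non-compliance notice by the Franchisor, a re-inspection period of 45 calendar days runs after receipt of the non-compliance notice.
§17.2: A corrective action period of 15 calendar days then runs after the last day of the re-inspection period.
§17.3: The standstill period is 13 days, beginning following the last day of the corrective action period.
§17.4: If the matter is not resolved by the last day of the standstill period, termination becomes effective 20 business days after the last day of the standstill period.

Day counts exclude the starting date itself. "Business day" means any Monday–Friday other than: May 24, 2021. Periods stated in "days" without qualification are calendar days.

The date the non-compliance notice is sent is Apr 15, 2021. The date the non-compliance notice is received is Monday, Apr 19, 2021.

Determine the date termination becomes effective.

Adding 45 calendar days to Apr 19, 2021 gives Jun 3, 2021, which is the last day of the re-inspection period.
Adding 15 calendar days to Jun 3, 2021 gives Jun 18, 2021, which is the last day of the corrective action period.
Adding 13 calendar days to Jun 18, 2021 gives Jul 1, 2021, which is the last day of the standstill period.
The date termination becomes effective: counting 20 business days from Thursday, Jul 1, 2021 (Jul 2, Jul 5, Jul 6, Jul 7, …, Jul 27, Jul 28, Jul 29, skipping weekends) reaches Thursday, Jul 29, 2021.

Jul 29, 2021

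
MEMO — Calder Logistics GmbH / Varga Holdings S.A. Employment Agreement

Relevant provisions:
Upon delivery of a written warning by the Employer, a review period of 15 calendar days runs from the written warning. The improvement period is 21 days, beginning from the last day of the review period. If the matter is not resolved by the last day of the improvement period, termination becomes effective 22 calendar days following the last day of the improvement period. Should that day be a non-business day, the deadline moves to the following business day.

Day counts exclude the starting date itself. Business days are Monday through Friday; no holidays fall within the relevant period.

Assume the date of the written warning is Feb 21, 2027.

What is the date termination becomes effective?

Adding 15 calendar days to Feb 21, 2027 gives Mar 8, 2027, which is the last day of the review period.
Adding 21 calendar days to Mar 8, 2027 gives Mar 29, 2027, which is the last day of the improvement period.
The date termination becomes effective: 22 calendar days after Mar 29, 2027 is Apr 20, 2027. Apr 20, 2027 is a Tuesday, so no roll-forward applies.

Apr 20, 2027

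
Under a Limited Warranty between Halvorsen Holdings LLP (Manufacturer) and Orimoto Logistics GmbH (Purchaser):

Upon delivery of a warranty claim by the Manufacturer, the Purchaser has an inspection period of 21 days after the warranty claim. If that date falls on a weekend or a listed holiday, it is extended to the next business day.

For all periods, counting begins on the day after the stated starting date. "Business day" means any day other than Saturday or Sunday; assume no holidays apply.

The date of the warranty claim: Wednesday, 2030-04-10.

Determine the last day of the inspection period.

The last day of the inspection period: 2030-04-10 + 21 days = 2030-05-01. 2030-05-01 is a Wednesday, so no roll-forward applies.

2030-05-01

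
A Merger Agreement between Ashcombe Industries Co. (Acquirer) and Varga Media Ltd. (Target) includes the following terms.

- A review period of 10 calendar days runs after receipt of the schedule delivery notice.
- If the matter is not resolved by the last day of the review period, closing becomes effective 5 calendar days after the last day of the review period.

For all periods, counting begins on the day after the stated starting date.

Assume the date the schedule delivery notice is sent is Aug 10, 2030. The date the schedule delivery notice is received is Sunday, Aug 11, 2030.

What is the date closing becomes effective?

The last day of the review period: 10 calendar days after Aug 11, 2030 is Aug 21, 2030.
The date closing becomes effective: 5 calendar days after Aug 21, 2030 is Aug 26, 2030.

Aug 26, 2030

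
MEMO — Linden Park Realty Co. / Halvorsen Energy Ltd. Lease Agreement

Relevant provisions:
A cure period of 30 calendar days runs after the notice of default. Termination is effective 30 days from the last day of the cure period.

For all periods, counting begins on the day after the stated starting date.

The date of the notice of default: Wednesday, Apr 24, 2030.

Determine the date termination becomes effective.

Jun 23, 2030

Adding 30 calendar days to Apr 24, 2030 gives May 24, 2030, which is the last day of the cure period.
Adding 30 calendar days to May 24, 2030 gives Jun 23, 2030, which is the date termination becomes effective.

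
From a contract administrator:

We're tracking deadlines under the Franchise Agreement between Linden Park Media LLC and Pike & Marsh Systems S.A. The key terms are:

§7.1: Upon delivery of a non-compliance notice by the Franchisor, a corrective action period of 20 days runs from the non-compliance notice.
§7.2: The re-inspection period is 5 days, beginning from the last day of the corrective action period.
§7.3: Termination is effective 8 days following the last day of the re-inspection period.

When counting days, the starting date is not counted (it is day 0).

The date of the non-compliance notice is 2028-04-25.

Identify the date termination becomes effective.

The last day of the corrective action period: 20 calendar days after 2028-04-25 is 2028-05-15.
The last day of the re-inspection period: 5 calendar days after 2028-05-15 is 2028-05-20.
The date termination becomes effective: 8 calendar days after 2028-05-20 is 2028-05-28.

2028-05-28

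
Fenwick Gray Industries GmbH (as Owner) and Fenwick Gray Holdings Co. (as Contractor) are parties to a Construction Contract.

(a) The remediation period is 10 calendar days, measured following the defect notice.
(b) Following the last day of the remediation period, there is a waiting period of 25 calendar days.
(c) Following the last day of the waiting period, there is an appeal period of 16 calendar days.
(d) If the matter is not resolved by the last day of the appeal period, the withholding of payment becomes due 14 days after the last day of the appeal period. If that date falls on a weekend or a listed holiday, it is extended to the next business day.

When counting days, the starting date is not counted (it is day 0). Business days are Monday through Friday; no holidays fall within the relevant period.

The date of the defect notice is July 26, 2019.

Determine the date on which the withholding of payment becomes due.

September 30, 2019

The last day of the remediation period: 10 calendar days after July 26, 2019 is August 5, 2019.
Adding 25 calendar days to August 5, 2019 gives August 30, 2019, which is the last day of the waiting period.
The last day of the appeal period: August 30, 2019 + 16 days = September 15, 2019.
Adding 14 calendar days to September 15, 2019 gives September 29, 2019, which is the date on which the withholding of payment becomes due. That falls on a Sunday, so it rolls to the next business day, Monday, September 30, 2019.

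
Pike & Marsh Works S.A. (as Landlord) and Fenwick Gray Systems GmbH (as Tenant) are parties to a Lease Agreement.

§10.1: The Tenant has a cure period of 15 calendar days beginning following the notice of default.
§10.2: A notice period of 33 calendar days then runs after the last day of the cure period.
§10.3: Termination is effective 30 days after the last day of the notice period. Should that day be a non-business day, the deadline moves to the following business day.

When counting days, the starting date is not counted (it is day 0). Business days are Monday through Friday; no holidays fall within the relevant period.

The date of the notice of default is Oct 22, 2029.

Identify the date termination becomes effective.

Jan 8, 2030

Adding 15 calendar days to Oct 22, 2029 gives Nov 6, 2029, which is the last day of the cure period.
Adding 33 calendar days to Nov 6, 2029 gives Dec 9, 2029, which is the last day of the notice period.
Adding 30 calendar days to Dec 9, 2029 gives Jan 8, 2030, which is the date termination becomes effective. Jan 8, 2030 is a Tuesday, so no roll-forward applies.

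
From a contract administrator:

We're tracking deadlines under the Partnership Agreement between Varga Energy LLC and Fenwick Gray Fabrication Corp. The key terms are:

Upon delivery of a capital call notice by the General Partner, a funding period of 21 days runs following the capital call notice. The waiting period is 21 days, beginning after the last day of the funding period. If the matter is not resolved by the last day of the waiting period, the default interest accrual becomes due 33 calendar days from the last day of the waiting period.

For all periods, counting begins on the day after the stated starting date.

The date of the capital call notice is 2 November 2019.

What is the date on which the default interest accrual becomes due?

16 January 2020

The last day of the funding period: 21 calendar days after 2 November 2019 is 23 November 2019.
Adding 21 calendar days to 23 November 2019 gives 14 December 2019, which is the last day of the waiting period.
Adding 33 calendar days to 14 December 2019 gives 16 January 2020, which is the date on which the default interest accrual becomes due.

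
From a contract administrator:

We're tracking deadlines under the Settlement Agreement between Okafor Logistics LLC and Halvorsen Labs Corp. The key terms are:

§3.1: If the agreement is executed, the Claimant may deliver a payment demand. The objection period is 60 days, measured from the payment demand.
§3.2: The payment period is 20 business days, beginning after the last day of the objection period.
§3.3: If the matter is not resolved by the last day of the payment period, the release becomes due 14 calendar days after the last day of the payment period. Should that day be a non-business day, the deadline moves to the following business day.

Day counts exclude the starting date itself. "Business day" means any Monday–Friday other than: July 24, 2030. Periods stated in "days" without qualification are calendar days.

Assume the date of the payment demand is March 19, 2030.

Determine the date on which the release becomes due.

The last day of the objection period: March 19, 2030 + 60 days = May 18, 2030.
The last day of the payment period: 20 business days after Saturday, May 18, 2030, skipping weekends — May 20, May 21, May 22, May 23, …, Jun 12, Jun 13, Jun 14 — lands on Friday, June 14, 2030.
The date on which the release becomes due: June 14, 2030 + 14 days = June 28, 2030. June 28, 2030 is a Friday and is not a listed holiday, so no roll-forward applies.

June 28, 2030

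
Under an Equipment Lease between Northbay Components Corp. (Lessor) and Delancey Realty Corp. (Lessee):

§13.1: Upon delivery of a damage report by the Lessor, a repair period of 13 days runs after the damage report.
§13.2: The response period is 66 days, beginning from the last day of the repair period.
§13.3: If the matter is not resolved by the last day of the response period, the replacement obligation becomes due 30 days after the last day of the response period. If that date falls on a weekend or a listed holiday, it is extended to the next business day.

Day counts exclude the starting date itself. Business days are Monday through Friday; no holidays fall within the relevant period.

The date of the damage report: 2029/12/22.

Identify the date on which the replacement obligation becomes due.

2030/04/10

Adding 13 calendar days to 2029/12/22 gives 2030/01/04, which is the last day of the repair period.
Adding 66 calendar days to 2030/01/04 gives 2030/03/11, which is the last day of the response period.
The date on which the replacement obligation becomes due: 30 calendar days after 2030/03/11 is 2030/04/10. 2030/04/10 is a Wednesday, so no roll-forward applies.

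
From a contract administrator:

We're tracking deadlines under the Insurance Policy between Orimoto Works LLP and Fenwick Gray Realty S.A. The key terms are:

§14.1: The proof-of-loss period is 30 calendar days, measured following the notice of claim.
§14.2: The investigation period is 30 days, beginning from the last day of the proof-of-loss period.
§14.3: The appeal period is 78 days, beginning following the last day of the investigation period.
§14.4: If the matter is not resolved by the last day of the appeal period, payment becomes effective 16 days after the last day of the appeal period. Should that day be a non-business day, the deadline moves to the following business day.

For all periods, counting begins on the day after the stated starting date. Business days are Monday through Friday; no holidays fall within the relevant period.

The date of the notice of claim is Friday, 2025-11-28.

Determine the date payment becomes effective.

2026-05-01

The last day of the proof-of-loss period: 2025-11-28 + 30 days = 2025-12-28.
Adding 30 calendar days to 2025-12-28 gives 2026-01-27, which is the last day of the investigation period.
Adding 78 calendar days to 2026-01-27 gives 2026-04-15, which is the last day of the appeal period.
The date payment becomes effective: 2026-04-15 + 16 days = 2026-05-01. 2026-05-01 is a Friday, so no roll-forward applies.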